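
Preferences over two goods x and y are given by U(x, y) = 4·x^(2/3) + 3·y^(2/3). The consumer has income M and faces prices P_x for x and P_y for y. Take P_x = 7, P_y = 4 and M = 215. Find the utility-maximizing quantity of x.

From the CES first-order condition, (4/3)·(y/x)^(1/3) = P_x/P_y.
Solve for the ratio: y/x = [(3/4)·P_x/P_y]^(3).
With the ratio pinned down, the budget gives x* = M/(P_x + P_y·(y/x)) and y* = (y/x)·x*.
Numerically y/x = 2.260986, so x* = 215/(7 + 4·2.260986) = 13.4007.

x* = 13.4007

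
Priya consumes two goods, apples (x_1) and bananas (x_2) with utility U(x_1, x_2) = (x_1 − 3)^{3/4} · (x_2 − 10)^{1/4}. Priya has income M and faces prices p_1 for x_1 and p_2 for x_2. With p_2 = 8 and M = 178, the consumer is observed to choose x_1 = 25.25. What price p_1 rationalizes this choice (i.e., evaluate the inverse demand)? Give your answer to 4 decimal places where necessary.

MRS = 3·(x_2−10)/(x_1−3). Tangency with p_1/p_2 gives x_2−10 = (1/3)·(p_1/p_2)·(x_1−3).
Substituting into the budget: x_1* = 3 + 0.75·(M − 3·p_1 − 10·p_2)/p_1, and x_2* = 10 + 0.25·(…)/p_2.
Set x_1* = 25.25 in the demand function and solve for p_1: p_1 = 3.

p_1 = 3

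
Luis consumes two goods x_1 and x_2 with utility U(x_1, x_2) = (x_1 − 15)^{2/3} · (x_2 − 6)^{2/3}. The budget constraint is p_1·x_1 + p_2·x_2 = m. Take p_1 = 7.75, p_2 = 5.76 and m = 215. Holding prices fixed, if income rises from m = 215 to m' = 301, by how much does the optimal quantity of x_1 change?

MRS = (x_2−6)/(x_1−15). Tangency with p_1/p_2 gives x_2−6 = (p_1/p_2)·(x_1−15).
After buying the subsistence bundle (15, 6), a share 0.5 of the remaining income goes to x_1: x_1* = 15 + 0.5·(m − 15p_1 − 6p_2)/p_1.
Discretionary income = 215 − 15·7.75 − 6·5.76 = 64.19; x_1* = 15 + 0.5·64.19/7.75 = 19.1413.
At m' = 301: x_1* = 24.6897. Change: 24.6897 − 19.1413 = 5.5484.

Δx_1* = 5.5484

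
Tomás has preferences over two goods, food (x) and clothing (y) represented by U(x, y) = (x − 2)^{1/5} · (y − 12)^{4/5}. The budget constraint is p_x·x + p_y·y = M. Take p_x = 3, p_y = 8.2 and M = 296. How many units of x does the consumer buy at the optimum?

Let x' = x−2, y' = y−12. MRS = (1/4)·y'/x' = p_x/p_y.
Substituting into the budget: x* = 2 + 0.2·(M − 2·p_x − 12·p_y)/p_x, and y* = 12 + 0.8·(…)/p_y.
Discretionary income = 296 − 2·3 − 12·8.2 = 191.6; x* = 2 + 0.2·191.6/3 = 14.7733.

x* = 14.7733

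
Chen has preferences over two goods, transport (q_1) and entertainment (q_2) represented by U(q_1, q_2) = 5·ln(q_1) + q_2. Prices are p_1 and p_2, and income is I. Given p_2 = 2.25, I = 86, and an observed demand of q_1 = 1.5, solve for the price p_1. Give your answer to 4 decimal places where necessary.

p_1 = 7.5

Set MRS = p_1/p_2: (5/q_1)/1 = p_1/p_2.
So q_1*(p_1,p_2) = 5·p_2/p_1, independent of income; and q_2* = (I − 5·p_2)/p_2.
Set q_1* = 1.5 in the demand function and solve for p_1: p_1 = 7.5.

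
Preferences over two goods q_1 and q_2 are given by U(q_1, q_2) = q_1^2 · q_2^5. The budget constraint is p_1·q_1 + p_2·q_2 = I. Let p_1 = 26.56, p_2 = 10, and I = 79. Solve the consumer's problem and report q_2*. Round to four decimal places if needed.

MU_q_1/MU_q_2 = (2·q_2)/(5·q_1); tangency sets this equal to p_1/p_2.
Rearranging, p_2·q_2 = (5/2)·p_1·q_1. Substituting into the budget gives p_1·q_1·(1 + (5/2)) = I.
Demand: q_1*(p_1,p_2,I) = 2/7·I/p_1 and q_2* = 5/7·I/p_2.
At p_1=26.56, p_2=10, I=79: q_2* = 5/7·79/10 = 5.6429.

q_2* = 5.6429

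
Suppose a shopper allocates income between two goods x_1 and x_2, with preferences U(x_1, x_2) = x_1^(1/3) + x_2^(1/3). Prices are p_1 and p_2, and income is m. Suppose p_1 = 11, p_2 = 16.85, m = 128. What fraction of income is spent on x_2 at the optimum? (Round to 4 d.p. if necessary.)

share on x_2 = 0.4469

From the CES first-order condition, (x_2/x_1)^(2/3) = p_1/p_2.
Solve for the ratio: x_2/x_1 = [p_1/p_2]^(1.5).
Substitute x_2 = (x_2/x_1)·x_1 into the budget: x_1* = m/(p_1 + p_2·(x_2/x_1)).
Numerically x_2/x_1 = 0.52746, so x_1* = 128/(11 + 16.85·0.52746) = 6.4361 and x_2* = 0.52746·6.4361 = 3.3948.
Expenditure on x_2: 16.85·3.3948 = 57.2024; share = 0.4469.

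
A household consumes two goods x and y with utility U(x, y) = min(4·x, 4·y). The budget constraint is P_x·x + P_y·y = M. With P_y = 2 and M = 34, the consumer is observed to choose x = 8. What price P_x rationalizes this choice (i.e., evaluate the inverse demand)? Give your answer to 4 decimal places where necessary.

P_x = 2.25

Leontief preferences: the optimum is at the kink where x/4 = y/4, i.e. y = x.
Budget: P_x·x + P_y·x = M, so (4·P_x + 4·P_y)·x = 4·M.
Demand: x*(P_x,P_y,M) = 4·M/(4·P_x + 4·P_y), y* = 4·M/(4·P_x + 4·P_y).
Set x* = 8 in the demand function and solve for P_x: P_x = 2.25.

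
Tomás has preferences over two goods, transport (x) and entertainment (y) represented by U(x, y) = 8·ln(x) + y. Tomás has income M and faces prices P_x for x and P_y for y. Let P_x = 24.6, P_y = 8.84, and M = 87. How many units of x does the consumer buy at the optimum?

Set MRS = P_x/P_y: (8/x)/1 = P_x/P_y.
So x*(P_x,P_y) = 8·P_y/P_x, independent of income; and y* = (M − 8·P_y)/P_y.
At the given prices: x* = 8·8.84/24.6 = 2.8748.

x* = 2.8748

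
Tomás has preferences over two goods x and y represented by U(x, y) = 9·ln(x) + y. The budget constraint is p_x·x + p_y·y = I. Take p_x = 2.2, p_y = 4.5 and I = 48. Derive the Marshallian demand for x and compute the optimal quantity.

MU_x = 9/x, MU_y = 1. Tangency: 9/x = p_x/p_y.
So x*(p_x,p_y) = 9·p_y/p_x, independent of income; and y* = (I − 9·p_y)/p_y.
At the given prices: x* = 9·4.5/2.2 = 18.4091.

x* = 18.4091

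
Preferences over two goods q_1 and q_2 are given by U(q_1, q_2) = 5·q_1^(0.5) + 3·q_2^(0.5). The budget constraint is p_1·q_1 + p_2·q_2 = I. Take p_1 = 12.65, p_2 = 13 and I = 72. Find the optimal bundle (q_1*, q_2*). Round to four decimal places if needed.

q_1* = 4.2151, q_2* = 1.4368

MRS = MU_q_1/MU_q_2 = (5/3)·(q_2/q_1)^(0.5). Set equal to p_1/p_2.
Solve for the ratio: q_2/q_1 = [(3/5)·p_1/p_2]^(2).
Substitute q_2 = (q_2/q_1)·q_1 into the budget: q_1* = I/(p_1 + p_2·(q_2/q_1)).
Numerically q_2/q_1 = 0.340876, so q_1* = 72/(12.65 + 13·0.340876) = 4.2151 and q_2* = 0.340876·4.2151 = 1.4368.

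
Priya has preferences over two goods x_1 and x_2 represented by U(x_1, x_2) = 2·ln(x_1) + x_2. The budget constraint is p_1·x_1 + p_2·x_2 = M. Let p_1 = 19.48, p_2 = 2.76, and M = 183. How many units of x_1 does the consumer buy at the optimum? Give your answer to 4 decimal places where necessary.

x_1* = 0.2834

Set MRS = p_1/p_2: (2/x_1)/1 = p_1/p_2.
So x_1*(p_1,p_2) = 2·p_2/p_1, independent of income; and x_2* = (M − 2·p_2)/p_2.
At the given prices: x_1* = 2·2.76/19.48 = 0.2834.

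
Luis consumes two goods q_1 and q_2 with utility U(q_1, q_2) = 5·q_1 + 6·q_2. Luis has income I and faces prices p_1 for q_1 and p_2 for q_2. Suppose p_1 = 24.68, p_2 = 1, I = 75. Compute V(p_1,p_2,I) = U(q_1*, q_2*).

V = 450

Linear utility — the consumer picks whichever good has higher MU/price: 5/24.68 = 0.2026 vs 6/1 = 6.
q_2 gives more utility per dollar, so spend all income on q_2: q_2* = I/p_2, q_1* = 0.
Numerically: q_1* = 0, q_2* = 75.
Utility at the optimum: U(0, 75) = 450.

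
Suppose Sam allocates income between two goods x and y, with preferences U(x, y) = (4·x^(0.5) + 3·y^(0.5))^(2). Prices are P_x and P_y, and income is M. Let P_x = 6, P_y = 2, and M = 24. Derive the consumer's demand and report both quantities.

x* = 1.4884, y* = 7.5349

MU_x ∝ 4·x^(-0.5), MU_y ∝ 3·y^(-0.5), so MRS = (4/3)·(y/x)^(0.5) = P_x/P_y.
Solve for the ratio: y/x = [(3/4)·P_x/P_y]^(2).
With the ratio pinned down, the budget gives x* = M/(P_x + P_y·(y/x)) and y* = (y/x)·x*.
Numerically y/x = 5.0625, so x* = 24/(6 + 2·5.0625) = 1.4884 and y* = 5.0625·1.4884 = 7.5349.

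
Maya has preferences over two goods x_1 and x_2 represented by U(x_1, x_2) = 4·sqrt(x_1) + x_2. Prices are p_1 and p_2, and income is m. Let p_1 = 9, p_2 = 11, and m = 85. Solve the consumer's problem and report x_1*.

Plugging in: x_1* = (2·11/9)² = 5.9753.

x_1* = 5.9753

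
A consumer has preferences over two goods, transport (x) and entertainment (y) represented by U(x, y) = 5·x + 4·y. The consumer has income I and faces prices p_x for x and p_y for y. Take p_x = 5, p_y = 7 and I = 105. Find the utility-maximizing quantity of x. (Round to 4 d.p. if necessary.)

x* = 21

Linear utility — the consumer picks whichever good has higher MU/price: 5/5 = 1 vs 4/7 = 0.5714.
x gives more utility per dollar, so spend all income on x: x* = I/p_x, y* = 0.
Numerically: x* = 21, y* = 0.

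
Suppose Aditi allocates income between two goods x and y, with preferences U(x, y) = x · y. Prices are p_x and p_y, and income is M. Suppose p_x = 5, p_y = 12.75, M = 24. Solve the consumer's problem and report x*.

x* = 2.4

MU_x/MU_y = (y)/(x); tangency sets this equal to p_x/p_y.
Rearranging, p_y·y = p_x·x. Substituting into the budget gives p_x·x·(1 + 1) = M.
Demand: x*(p_x,p_y,M) = 0.5·M/p_x and y* = 0.5·M/p_y.
At p_x=5, p_y=12.75, M=24: x* = 0.5·24/5 = 2.4.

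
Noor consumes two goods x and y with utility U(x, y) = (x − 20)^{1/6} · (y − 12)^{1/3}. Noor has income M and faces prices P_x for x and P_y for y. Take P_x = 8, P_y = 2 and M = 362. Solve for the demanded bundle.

x* = 27.4167, y* = 71.3333

This is Cobb-Douglas in (x−20, y−12): tangency gives 1/6·P_y·(y−12) = 1/3·P_x·(x−20).
Substituting into the budget: x* = 20 + 1/3·(M − 20·P_x − 12·P_y)/P_x, and y* = 12 + 2/3·(…)/P_y.
Discretionary income = 362 − 20·8 − 12·2 = 178; x* = 20 + 1/3·178/8 = 27.4167; y* = 12 + 2/3·178/2 = 71.3333.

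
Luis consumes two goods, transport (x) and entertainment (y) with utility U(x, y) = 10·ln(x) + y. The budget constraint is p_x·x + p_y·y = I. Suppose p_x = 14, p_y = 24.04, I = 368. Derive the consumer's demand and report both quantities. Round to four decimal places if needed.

x* = 17.1714, y* = 5.3078

MU_x = 10/x, MU_y = 1. Tangency: 10/x = p_x/p_y.
So x*(p_x,p_y) = 10·p_y/p_x, independent of income; and y* = (I − 10·p_y)/p_y.
At the given prices: x* = 10·24.04/14 = 17.1714, and y* = 5.3078.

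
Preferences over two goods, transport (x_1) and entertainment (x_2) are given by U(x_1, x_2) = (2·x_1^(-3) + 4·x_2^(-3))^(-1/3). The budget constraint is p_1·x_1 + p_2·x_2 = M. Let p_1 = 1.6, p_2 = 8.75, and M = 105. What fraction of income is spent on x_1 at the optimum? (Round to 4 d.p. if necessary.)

From the CES first-order condition, (1/2)·(x_2/x_1)^(4) = p_1/p_2.
Solve for the ratio: x_2/x_1 = [2·p_1/p_2]^(0.25).
Substitute x_2 = (x_2/x_1)·x_1 into the budget: x_1* = M/(p_1 + p_2·(x_2/x_1)).
Numerically x_2/x_1 = 0.777652, so x_1* = 105/(1.6 + 8.75·0.777652) = 12.4934 and x_2* = 0.777652·12.4934 = 9.7155.
Expenditure on x_1: 1.6·12.4934 = 19.9894; share = 0.1904.

share on x_1 = 0.1904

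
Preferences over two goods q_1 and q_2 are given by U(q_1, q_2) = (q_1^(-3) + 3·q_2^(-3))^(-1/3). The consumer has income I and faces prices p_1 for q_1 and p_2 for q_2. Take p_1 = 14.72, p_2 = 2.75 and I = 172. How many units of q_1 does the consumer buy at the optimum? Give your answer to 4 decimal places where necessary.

MU_q_1 ∝ q_1^(-4), MU_q_2 ∝ 3·q_2^(-4), so MRS = (1/3)·(q_2/q_1)^(4) = p_1/p_2.
Hence q_2/q_1 = (3·p_1/p_2)^(1/(4)), i.e. raised to the 0.25 power.
Substitute q_2 = (q_2/q_1)·q_1 into the budget: q_1* = I/(p_1 + p_2·(q_2/q_1)).
Numerically q_2/q_1 = 2.001816, so q_1* = 172/(14.72 + 2.75·2.001816) = 8.5043.

q_1* = 8.5043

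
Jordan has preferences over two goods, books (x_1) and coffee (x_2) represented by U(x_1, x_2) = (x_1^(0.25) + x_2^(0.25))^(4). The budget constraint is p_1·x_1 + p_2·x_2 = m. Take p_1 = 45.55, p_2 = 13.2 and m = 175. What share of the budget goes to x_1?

From the CES first-order condition, (x_2/x_1)^(0.75) = p_1/p_2.
Solve for the ratio: x_2/x_1 = [p_1/p_2]^(4/3).
Substitute x_2 = (x_2/x_1)·x_1 into the budget: x_1* = m/(p_1 + p_2·(x_2/x_1)).
Numerically x_2/x_1 = 5.214579, so x_1* = 175/(45.55 + 13.2·5.214579) = 1.53 and x_2* = 5.214579·1.53 = 7.9781.
Expenditure on x_1: 45.55·1.53 = 69.6895; share = 0.3982.

share on x_1 = 0.3982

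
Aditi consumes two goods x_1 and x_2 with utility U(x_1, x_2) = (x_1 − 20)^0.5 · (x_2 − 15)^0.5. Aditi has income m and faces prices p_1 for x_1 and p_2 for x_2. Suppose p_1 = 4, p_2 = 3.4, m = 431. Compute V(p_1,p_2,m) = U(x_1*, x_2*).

This is Cobb-Douglas in (x_1−20, x_2−15): tangency gives 0.5·p_2·(x_2−15) = 0.5·p_1·(x_1−20).
After buying the subsistence bundle (20, 15), a share 0.5 of the remaining income goes to x_1: x_1* = 20 + 0.5·(m − 20p_1 − 15p_2)/p_1.
Discretionary income = 431 − 20·4 − 15·3.4 = 300; x_1* = 20 + 0.5·300/4 = 57.5; x_2* = 15 + 0.5·300/3.4 = 59.1176.
Utility at the optimum: U(57.5, 59.1176) = 40.6745.

V = 40.6745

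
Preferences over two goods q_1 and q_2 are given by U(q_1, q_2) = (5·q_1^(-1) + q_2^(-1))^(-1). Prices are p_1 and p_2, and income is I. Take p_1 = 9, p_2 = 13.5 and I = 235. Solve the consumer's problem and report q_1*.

Numerically q_2/q_1 = 0.365148, so q_1* = 235/(9 + 13.5·0.365148) = 16.8707.

q_1* = 16.8707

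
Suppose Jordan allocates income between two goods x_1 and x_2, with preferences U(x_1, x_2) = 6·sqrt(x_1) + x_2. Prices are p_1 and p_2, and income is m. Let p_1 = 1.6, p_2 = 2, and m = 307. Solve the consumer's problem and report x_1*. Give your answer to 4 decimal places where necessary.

x_1* = 14.0625

Set MRS = p_1/p_2: 3·x_1^(−1/2) = p_1/p_2.
Solve: √x_1 = 3·p_2/p_1, so x_1*(p_1,p_2) = (3·p_2/p_1)², and x_2* = (m − p_1·x_1*)/p_2.
Plugging in: x_1* = (3·2/1.6)² = 14.0625.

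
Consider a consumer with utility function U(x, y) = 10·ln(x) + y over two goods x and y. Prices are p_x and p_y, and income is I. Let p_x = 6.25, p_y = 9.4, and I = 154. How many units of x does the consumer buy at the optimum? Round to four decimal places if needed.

Set MRS = p_x/p_y: (10/x)/1 = p_x/p_y.
So x*(p_x,p_y) = 10·p_y/p_x, independent of income; and y* = (I − 10·p_y)/p_y.
At the given prices: x* = 10·9.4/6.25 = 15.04.

x* = 15.04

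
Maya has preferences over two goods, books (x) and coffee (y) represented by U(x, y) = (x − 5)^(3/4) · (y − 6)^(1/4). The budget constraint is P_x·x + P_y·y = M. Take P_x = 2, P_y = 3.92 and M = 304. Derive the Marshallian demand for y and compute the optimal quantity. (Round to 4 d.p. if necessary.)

y* = 23.25

Substituting into the budget: x* = 5 + 0.75·(M − 5·P_x − 6·P_y)/P_x, and y* = 6 + 0.25·(…)/P_y.
Discretionary income = 304 − 5·2 − 6·3.92 = 270.48; y* = 6 + 0.25·270.48/3.92 = 23.25.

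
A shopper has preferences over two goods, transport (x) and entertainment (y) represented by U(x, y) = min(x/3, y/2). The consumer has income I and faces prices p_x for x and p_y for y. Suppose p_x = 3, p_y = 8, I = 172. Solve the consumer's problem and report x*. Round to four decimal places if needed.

With perfect complements, no substitution: consume in ratio x:y = 3:2.
Budget: p_x·x + p_y·(2/3)·x = I, so (3·p_x + 2·p_y)·x = 3·I.
Demand: x*(p_x,p_y,I) = 3·I/(3·p_x + 2·p_y), y* = 2·I/(3·p_x + 2·p_y).
Here 3·3 + 2·8 = 25, giving x* = 20.64.

x* = 20.64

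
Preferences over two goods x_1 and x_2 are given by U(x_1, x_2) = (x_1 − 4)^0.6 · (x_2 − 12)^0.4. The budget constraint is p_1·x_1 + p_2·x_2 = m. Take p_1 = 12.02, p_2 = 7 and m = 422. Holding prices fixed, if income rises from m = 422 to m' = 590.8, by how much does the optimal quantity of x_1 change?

Δx_1* = 8.426

After buying the subsistence bundle (4, 12), a share 0.6 of the remaining income goes to x_1: x_1* = 4 + 0.6·(m − 4p_1 − 12p_2)/p_1.
Discretionary income = 422 − 4·12.02 − 12·7 = 289.92; x_1* = 4 + 0.6·289.92/12.02 = 18.4719.
At m' = 590.8: x_1* = 26.8978. Change: 26.8978 − 18.4719 = 8.426.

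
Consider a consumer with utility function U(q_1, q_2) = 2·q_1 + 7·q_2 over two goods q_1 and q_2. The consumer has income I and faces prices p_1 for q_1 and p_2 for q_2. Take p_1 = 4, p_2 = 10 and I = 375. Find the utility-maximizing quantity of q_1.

q_1* = 0

Linear utility — the consumer picks whichever good has higher MU/price: 2/4 = 0.5 vs 7/10 = 0.7.
q_2 gives more utility per dollar, so spend all income on q_2: q_2* = I/p_2, q_1* = 0.
Numerically: q_1* = 0, q_2* = 37.5.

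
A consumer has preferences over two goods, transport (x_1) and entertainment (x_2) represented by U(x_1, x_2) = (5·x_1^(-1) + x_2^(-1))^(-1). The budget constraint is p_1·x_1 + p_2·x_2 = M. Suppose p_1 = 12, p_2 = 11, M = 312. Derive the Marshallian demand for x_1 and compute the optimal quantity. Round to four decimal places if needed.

x_1* = 18.2051

Substitute x_2 = (x_2/x_1)·x_1 into the budget: x_1* = M/(p_1 + p_2·(x_2/x_1)).
Numerically x_2/x_1 = 0.467099, so x_1* = 312/(12 + 11·0.467099) = 18.2051.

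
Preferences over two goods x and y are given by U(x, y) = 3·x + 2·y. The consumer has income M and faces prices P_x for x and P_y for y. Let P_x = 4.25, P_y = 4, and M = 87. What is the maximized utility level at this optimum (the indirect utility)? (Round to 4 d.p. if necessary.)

V = 61.4118

Perfect substitutes: compare marginal utility per dollar. 3/P_x vs 2/P_y → 0.7059 vs 0.5.
x gives more utility per dollar, so spend all income on x: x* = M/P_x, y* = 0.
Numerically: x* = 20.4706, y* = 0.
Utility at the optimum: U(20.4706, 0) = 61.4118.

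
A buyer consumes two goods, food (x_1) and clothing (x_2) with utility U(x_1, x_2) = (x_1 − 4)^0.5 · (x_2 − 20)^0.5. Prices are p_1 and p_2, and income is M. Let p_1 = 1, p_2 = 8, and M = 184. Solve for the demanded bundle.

x_1* = 14, x_2* = 21.25

This is Cobb-Douglas in (x_1−4, x_2−20): tangency gives 0.5·p_2·(x_2−20) = 0.5·p_1·(x_1−4).
Substituting into the budget: x_1* = 4 + 0.5·(M − 4·p_1 − 20·p_2)/p_1, and x_2* = 20 + 0.5·(…)/p_2.
Discretionary income = 184 − 4·1 − 20·8 = 20; x_1* = 4 + 0.5·20/1 = 14; x_2* = 20 + 0.5·20/8 = 21.25.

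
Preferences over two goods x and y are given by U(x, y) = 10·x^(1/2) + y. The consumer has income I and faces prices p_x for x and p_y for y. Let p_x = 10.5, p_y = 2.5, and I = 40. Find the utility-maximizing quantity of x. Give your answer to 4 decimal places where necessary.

x* = 1.4172

Plugging in: x* = (5·2.5/10.5)² = 1.4172.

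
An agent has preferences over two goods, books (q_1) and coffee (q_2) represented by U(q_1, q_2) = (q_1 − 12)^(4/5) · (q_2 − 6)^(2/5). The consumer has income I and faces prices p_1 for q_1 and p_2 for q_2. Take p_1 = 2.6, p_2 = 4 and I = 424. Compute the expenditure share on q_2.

share on q_2 = 0.3465

MRS = 2·(q_2−6)/(q_1−12). Tangency with p_1/p_2 gives q_2−6 = (1/2)·(p_1/p_2)·(q_1−12).
Substituting into the budget: q_1* = 12 + 2/3·(I − 12·p_1 − 6·p_2)/p_1, and q_2* = 6 + 1/3·(…)/p_2.
Discretionary income = 424 − 12·2.6 − 6·4 = 368.8; q_1* = 12 + 2/3·368.8/2.6 = 106.5641; q_2* = 6 + 1/3·368.8/4 = 36.7333.
Expenditure on q_2: 4·36.7333 = 146.9333; share = 0.3465.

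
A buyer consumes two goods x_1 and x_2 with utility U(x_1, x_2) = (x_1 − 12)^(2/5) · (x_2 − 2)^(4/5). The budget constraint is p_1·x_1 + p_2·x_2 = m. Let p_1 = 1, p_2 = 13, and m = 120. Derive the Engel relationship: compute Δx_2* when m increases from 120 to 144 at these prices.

MRS = (1/2)·(x_2−2)/(x_1−12). Tangency with p_1/p_2 gives x_2−2 = 2·(p_1/p_2)·(x_1−12).
After buying the subsistence bundle (12, 2), a share 1/3 of the remaining income goes to x_1: x_1* = 12 + 1/3·(m − 12p_1 − 2p_2)/p_1.
Discretionary income = 120 − 12·1 − 2·13 = 82; x_2* = 2 + 2/3·82/13 = 6.2051.
At m' = 144: x_2* = 7.4359. Change: 7.4359 − 6.2051 = 1.2308.

Δx_2* = 1.2308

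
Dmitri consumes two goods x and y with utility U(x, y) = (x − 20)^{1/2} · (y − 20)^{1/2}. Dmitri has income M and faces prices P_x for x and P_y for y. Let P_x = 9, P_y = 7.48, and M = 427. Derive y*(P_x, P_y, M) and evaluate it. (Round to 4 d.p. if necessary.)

y* = 26.5107

This is Cobb-Douglas in (x−20, y−20): tangency gives 0.5·P_y·(y−20) = 0.5·P_x·(x−20).
Substituting into the budget: x* = 20 + 0.5·(M − 20·P_x − 20·P_y)/P_x, and y* = 20 + 0.5·(…)/P_y.
Discretionary income = 427 − 20·9 − 20·7.48 = 97.4; y* = 20 + 0.5·97.4/7.48 = 26.5107.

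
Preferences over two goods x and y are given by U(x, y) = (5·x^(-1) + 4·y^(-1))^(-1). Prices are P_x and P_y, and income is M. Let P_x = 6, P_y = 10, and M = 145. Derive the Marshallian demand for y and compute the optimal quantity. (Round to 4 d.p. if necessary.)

MRS = MU_x/MU_y = (5/4)·(y/x)^(2). Set equal to P_x/P_y.
Solve for the ratio: y/x = [(4/5)·P_x/P_y]^(0.5).
Substitute y = (y/x)·x into the budget: x* = M/(P_x + P_y·(y/x)).
Numerically y/x = 0.69282, so x* = 145/(6 + 10·0.69282) = 11.2158 and y* = 0.69282·11.2158 = 7.7705.

y* = 7.7705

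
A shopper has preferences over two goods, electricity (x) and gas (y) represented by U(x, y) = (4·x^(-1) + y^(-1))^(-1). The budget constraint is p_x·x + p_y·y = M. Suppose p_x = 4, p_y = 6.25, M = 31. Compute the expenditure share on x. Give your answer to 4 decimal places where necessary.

Numerically y/x = 0.4, so x* = 31/(4 + 6.25·0.4) = 4.7692 and y* = 0.4·4.7692 = 1.9077.
Expenditure on x: 4·4.7692 = 19.0769; share = 0.6154.

share on x = 0.6154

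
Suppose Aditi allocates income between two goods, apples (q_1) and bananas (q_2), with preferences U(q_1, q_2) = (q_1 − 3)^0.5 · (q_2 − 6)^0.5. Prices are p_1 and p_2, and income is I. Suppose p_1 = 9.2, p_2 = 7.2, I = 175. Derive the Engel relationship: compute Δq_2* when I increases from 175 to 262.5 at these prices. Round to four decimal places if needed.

Δq_2* = 6.0764

This is Cobb-Douglas in (q_1−3, q_2−6): tangency gives 0.5·p_2·(q_2−6) = 0.5·p_1·(q_1−3).
Substituting into the budget: q_1* = 3 + 0.5·(I − 3·p_1 − 6·p_2)/p_1, and q_2* = 6 + 0.5·(…)/p_2.
Discretionary income = 175 − 3·9.2 − 6·7.2 = 104.2; q_2* = 6 + 0.5·104.2/7.2 = 13.2361.
At I' = 262.5: q_2* = 19.3125. Change: 19.3125 − 13.2361 = 6.0764.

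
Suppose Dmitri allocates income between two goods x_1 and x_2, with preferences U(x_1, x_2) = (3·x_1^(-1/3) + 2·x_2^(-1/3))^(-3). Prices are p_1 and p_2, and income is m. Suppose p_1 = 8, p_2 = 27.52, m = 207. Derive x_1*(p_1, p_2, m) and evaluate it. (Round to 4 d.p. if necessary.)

x_1* = 12.9067

MU_x_1 ∝ 3·x_1^(-4/3), MU_x_2 ∝ 2·x_2^(-4/3), so MRS = (3/2)·(x_2/x_1)^(4/3) = p_1/p_2.
Solve for the ratio: x_2/x_1 = [(2/3)·p_1/p_2]^(0.75).
Substitute x_2 = (x_2/x_1)·x_1 into the budget: x_1* = m/(p_1 + p_2·(x_2/x_1)).
Numerically x_2/x_1 = 0.292087, so x_1* = 207/(8 + 27.52·0.292087) = 12.9067.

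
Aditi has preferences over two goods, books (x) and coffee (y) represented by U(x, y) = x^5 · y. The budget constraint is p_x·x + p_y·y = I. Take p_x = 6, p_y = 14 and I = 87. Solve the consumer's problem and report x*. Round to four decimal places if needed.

x* = 12.0833

Tangency: MRS = 5·y/x = p_x/p_y.
Rearranging, p_y·y = (1/5)·p_x·x. Substituting into the budget gives p_x·x·(1 + (1/5)) = I.
Demand: x*(p_x,p_y,I) = 5/6·I/p_x and y* = 1/6·I/p_y.
At p_x=6, p_y=14, I=87: x* = 5/6·87/6 = 12.0833.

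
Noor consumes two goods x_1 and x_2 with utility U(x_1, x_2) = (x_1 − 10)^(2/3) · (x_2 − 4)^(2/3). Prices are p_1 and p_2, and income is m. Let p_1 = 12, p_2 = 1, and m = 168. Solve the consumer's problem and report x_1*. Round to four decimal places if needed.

x_1* = 11.8333

MRS = (x_2−4)/(x_1−10). Tangency with p_1/p_2 gives x_2−4 = (p_1/p_2)·(x_1−10).
After buying the subsistence bundle (10, 4), a share 0.5 of the remaining income goes to x_1: x_1* = 10 + 0.5·(m − 10p_1 − 4p_2)/p_1.
Discretionary income = 168 − 10·12 − 4·1 = 44; x_1* = 10 + 0.5·44/12 = 11.8333.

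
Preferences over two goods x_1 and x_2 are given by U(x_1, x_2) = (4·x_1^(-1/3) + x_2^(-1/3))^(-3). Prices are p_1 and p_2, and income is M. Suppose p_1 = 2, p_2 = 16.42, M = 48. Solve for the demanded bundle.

MU_x_1 ∝ 4·x_1^(-4/3), MU_x_2 ∝ x_2^(-4/3), so MRS = 4·(x_2/x_1)^(4/3) = p_1/p_2.
Hence x_2/x_1 = ((1/4)·p_1/p_2)^(1/(4/3)), i.e. raised to the 0.75 power.
Substitute x_2 = (x_2/x_1)·x_1 into the budget: x_1* = M/(p_1 + p_2·(x_2/x_1)).
Numerically x_2/x_1 = 0.072895, so x_1* = 48/(2 + 16.42·0.072895) = 15.0144 and x_2* = 0.072895·15.0144 = 1.0945.

x_1* = 15.0144, x_2* = 1.0945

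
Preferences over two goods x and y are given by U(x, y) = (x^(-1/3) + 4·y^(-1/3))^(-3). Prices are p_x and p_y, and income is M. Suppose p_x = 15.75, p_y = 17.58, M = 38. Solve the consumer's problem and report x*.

x* = 0.6175

With the ratio pinned down, the budget gives x* = M/(p_x + p_y·(y/x)) and y* = (y/x)·x*.
Numerically y/x = 2.604601, so x* = 38/(15.75 + 17.58·2.604601) = 0.6175.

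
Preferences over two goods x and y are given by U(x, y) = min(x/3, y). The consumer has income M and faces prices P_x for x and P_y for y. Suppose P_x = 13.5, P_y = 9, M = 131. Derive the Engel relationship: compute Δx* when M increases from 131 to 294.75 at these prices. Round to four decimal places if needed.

With perfect complements, no substitution: consume in ratio x:y = 3:1.
Budget: P_x·x + P_y·(1/3)·x = M, so (3·P_x + P_y)·x = 3·M.
Demand: x*(P_x,P_y,M) = 3·M/(3·P_x + P_y), y* = M/(3·P_x + P_y).
Here 3·13.5 + 9 = 49.5, giving x* = 7.9394.
At M' = 294.75: x* = 17.8636. Change: 17.8636 − 7.9394 = 9.9242.

Δx* = 9.9242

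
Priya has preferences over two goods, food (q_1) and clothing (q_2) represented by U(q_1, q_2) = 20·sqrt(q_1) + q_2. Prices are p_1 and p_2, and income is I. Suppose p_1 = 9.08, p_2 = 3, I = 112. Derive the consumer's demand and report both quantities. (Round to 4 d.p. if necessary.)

Set MRS = p_1/p_2: 10·q_1^(−1/2) = p_1/p_2.
Thus q_1* = (10·p_2/p_1)² — independent of I — with the rest of income spent on q_2.
Plugging in: q_1* = (10·3/9.08)² = 10.9162, q_2* = 4.2937.

q_1* = 10.9162, q_2* = 4.2937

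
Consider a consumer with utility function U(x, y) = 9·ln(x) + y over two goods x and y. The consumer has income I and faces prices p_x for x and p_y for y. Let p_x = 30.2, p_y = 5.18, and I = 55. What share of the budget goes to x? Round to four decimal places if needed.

share on x = 0.8476

MU_x = 9/x, MU_y = 1. Tangency: 9/x = p_x/p_y.
So x*(p_x,p_y) = 9·p_y/p_x, independent of income; and y* = (I − 9·p_y)/p_y.
At the given prices: x* = 9·5.18/30.2 = 1.5437, and y* = 1.6178.
Expenditure on x: 30.2·1.5437 = 46.62; share = 0.8476.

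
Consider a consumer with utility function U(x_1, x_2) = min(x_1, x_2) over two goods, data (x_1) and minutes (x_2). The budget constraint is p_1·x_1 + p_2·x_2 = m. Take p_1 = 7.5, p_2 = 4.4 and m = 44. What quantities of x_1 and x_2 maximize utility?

With perfect complements, no substitution: consume in ratio x_1:x_2 = 1:1.
Budget: p_1·x_1 + p_2·x_1 = m, so (p_1 + p_2)·x_1 = m.
Demand: x_1*(p_1,p_2,m) = m/(p_1 + p_2), x_2* = m/(p_1 + p_2).
Here 7.5 + 4.4 = 11.9, giving x_1* = 3.6975 and x_2* = 3.6975.

x_1* = 3.6975, x_2* = 3.6975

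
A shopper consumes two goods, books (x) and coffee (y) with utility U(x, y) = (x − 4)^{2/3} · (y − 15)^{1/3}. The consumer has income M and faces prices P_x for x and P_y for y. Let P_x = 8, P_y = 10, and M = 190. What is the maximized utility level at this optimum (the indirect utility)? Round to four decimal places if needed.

Let x' = x−4, y' = y−15. MRS = 2·y'/x' = P_x/P_y.
Substituting into the budget: x* = 4 + 2/3·(M − 4·P_x − 15·P_y)/P_x, and y* = 15 + 1/3·(…)/P_y.
Discretionary income = 190 − 4·8 − 15·10 = 8; x* = 4 + 2/3·8/8 = 4.6667; y* = 15 + 1/3·8/10 = 15.2667.
Utility at the optimum: U(4.6667, 15.2667) = 0.4912.

V = 0.4912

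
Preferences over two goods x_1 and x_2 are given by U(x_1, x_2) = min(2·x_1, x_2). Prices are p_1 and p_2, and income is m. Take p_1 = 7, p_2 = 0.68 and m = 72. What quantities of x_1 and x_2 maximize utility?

x_1* = 8.6124, x_2* = 17.2249

Leontief preferences: the optimum is at the kink where x_1/1 = x_2/2, i.e. x_2 = 2·x_1.
Budget: p_1·x_1 + p_2·2·x_1 = m, so (p_1 + 2·p_2)·x_1 = m.
Demand: x_1*(p_1,p_2,m) = m/(p_1 + 2·p_2), x_2* = 2·m/(p_1 + 2·p_2).
Here 7 + 2·0.68 = 8.36, giving x_1* = 8.6124 and x_2* = 17.2249.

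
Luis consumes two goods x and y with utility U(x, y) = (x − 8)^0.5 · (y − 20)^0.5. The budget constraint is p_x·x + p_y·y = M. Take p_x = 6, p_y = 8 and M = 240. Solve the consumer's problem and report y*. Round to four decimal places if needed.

This is Cobb-Douglas in (x−8, y−20): tangency gives 0.5·p_y·(y−20) = 0.5·p_x·(x−8).
Substituting into the budget: x* = 8 + 0.5·(M − 8·p_x − 20·p_y)/p_x, and y* = 20 + 0.5·(…)/p_y.
Discretionary income = 240 − 8·6 − 20·8 = 32; y* = 20 + 0.5·32/8 = 22.

y* = 22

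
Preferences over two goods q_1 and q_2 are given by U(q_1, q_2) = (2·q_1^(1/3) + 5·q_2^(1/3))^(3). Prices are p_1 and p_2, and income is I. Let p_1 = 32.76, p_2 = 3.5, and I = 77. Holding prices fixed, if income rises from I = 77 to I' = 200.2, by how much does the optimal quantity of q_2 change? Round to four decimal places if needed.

From the CES first-order condition, (2/5)·(q_2/q_1)^(2/3) = p_1/p_2.
Hence q_2/q_1 = ((5/2)·p_1/p_2)^(1/(2/3)), i.e. raised to the 1.5 power.
With the ratio pinned down, the budget gives q_1* = I/(p_1 + p_2·(q_2/q_1)) and q_2* = (q_2/q_1)·q_1*.
Numerically q_2/q_1 = 113.194099, so q_1* = 77/(32.76 + 3.5·113.194099) = 0.1795 and q_2* = 113.194099·0.1795 = 20.3198.
At I' = 200.2: q_2* = 52.8314. Change: 52.8314 − 20.3198 = 32.5116.

Δq_2* = 32.5116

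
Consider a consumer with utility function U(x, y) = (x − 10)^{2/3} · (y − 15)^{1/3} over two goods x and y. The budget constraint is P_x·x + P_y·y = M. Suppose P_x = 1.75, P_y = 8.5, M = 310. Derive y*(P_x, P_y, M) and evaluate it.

This is Cobb-Douglas in (x−10, y−15): tangency gives 2/3·P_y·(y−15) = 1/3·P_x·(x−10).
After buying the subsistence bundle (10, 15), a share 2/3 of the remaining income goes to x: x* = 10 + 2/3·(M − 10P_x − 15P_y)/P_x.
Discretionary income = 310 − 10·1.75 − 15·8.5 = 165; y* = 15 + 1/3·165/8.5 = 21.4706.

y* = 21.4706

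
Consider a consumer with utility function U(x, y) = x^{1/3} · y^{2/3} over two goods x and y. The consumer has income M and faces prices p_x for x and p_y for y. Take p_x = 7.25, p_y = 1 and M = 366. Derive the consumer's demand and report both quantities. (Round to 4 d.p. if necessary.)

Demand: x*(p_x,p_y,M) = 1/3·M/p_x and y* = 2/3·M/p_y.
At p_x=7.25, p_y=1, M=366: x* = 1/3·366/7.25 = 16.8276, y* = 244.

x* = 16.8276, y* = 244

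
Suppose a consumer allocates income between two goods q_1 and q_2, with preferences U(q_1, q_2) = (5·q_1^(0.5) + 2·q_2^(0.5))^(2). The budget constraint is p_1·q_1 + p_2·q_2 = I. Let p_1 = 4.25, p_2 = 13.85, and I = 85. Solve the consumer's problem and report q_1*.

Substitute q_2 = (q_2/q_1)·q_1 into the budget: q_1* = I/(p_1 + p_2·(q_2/q_1)).
Numerically q_2/q_1 = 0.015066, so q_1* = 85/(4.25 + 13.85·0.015066) = 19.064.

q_1* = 19.064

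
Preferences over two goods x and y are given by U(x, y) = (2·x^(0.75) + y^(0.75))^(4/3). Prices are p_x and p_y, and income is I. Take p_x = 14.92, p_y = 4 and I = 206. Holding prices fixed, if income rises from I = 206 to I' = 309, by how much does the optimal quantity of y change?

From the CES first-order condition, 2·(y/x)^(0.25) = p_x/p_y.
Hence y/x = ((1/2)·p_x/p_y)^(1/(0.25)), i.e. raised to the 4 power.
With the ratio pinned down, the budget gives x* = I/(p_x + p_y·(y/x)) and y* = (y/x)·x*.
Numerically y/x = 12.098049, so x* = 206/(14.92 + 4·12.098049) = 3.2537 and y* = 12.098049·3.2537 = 39.3636.
At I' = 309: y* = 59.0455. Change: 59.0455 − 39.3636 = 19.6818.

Δy* = 19.6818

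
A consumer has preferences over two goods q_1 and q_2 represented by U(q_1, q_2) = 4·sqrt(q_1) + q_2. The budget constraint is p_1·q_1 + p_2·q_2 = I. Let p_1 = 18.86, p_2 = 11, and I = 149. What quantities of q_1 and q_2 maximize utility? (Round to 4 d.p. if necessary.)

Set MRS = p_1/p_2: 2·q_1^(−1/2) = p_1/p_2.
Solve: √q_1 = 2·p_2/p_1, so q_1*(p_1,p_2) = (2·p_2/p_1)², and q_2* = (I − p_1·q_1*)/p_2.
Plugging in: q_1* = (2·11/18.86)² = 1.3607, q_2* = 11.2125.

q_1* = 1.3607, q_2* = 11.2125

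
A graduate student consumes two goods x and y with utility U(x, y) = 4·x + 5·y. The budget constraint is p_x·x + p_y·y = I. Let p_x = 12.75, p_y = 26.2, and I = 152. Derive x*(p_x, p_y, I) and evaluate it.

Perfect substitutes: compare marginal utility per dollar. 4/p_x vs 5/p_y → 0.3137 vs 0.1908.
x gives more utility per dollar, so spend all income on x: x* = I/p_x, y* = 0.
Numerically: x* = 11.9216, y* = 0.

x* = 11.9216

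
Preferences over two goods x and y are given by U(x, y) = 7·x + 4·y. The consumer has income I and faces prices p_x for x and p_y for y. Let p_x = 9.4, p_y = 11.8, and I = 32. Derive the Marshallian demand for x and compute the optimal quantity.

x* = 3.4043

Perfect substitutes: compare marginal utility per dollar. 7/p_x vs 4/p_y → 0.7447 vs 0.339.
x gives more utility per dollar, so spend all income on x: x* = I/p_x, y* = 0.
Numerically: x* = 3.4043, y* = 0.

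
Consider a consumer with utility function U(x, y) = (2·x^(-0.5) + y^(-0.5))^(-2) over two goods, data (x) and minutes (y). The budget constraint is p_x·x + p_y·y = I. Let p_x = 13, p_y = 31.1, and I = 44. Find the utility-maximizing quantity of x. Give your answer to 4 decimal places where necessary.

x* = 1.8369

From the CES first-order condition, 2·(y/x)^(1.5) = p_x/p_y.
Hence y/x = ((1/2)·p_x/p_y)^(1/(1.5)), i.e. raised to the 2/3 power.
With the ratio pinned down, the budget gives x* = I/(p_x + p_y·(y/x)) and y* = (y/x)·x*.
Numerically y/x = 0.352183, so x* = 44/(13 + 31.1·0.352183) = 1.8369.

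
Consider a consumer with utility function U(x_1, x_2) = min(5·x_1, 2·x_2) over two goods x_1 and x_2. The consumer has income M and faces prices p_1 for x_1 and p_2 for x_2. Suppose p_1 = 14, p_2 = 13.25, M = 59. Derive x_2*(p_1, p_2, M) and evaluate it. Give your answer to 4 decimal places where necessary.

With perfect complements, no substitution: consume in ratio x_1:x_2 = 2:5.
Budget: p_1·x_1 + p_2·(5/2)·x_1 = M, so (2·p_1 + 5·p_2)·x_1 = 2·M.
Demand: x_1*(p_1,p_2,M) = 2·M/(2·p_1 + 5·p_2), x_2* = 5·M/(2·p_1 + 5·p_2).
Here 2·14 + 5·13.25 = 94.25, giving x_2* = 3.13.

x_2* = 3.13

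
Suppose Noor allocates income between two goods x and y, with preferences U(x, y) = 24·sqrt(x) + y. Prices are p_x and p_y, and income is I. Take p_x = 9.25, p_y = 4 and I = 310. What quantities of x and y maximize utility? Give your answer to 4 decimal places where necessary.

Thus x* = (12·p_y/p_x)² — independent of I — with the rest of income spent on y.
Plugging in: x* = (12·4/9.25)² = 26.9277, y* = 15.2297.

x* = 26.9277, y* = 15.2297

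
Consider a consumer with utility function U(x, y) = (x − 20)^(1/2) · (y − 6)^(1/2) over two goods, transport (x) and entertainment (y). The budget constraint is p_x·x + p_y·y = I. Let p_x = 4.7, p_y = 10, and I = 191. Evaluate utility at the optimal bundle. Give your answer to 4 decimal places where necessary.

V = 2.6985

Substituting into the budget: x* = 20 + 0.5·(I − 20·p_x − 6·p_y)/p_x, and y* = 6 + 0.5·(…)/p_y.
Discretionary income = 191 − 20·4.7 − 6·10 = 37; x* = 20 + 0.5·37/4.7 = 23.9362; y* = 6 + 0.5·37/10 = 7.85.
Utility at the optimum: U(23.9362, 7.85) = 2.6985.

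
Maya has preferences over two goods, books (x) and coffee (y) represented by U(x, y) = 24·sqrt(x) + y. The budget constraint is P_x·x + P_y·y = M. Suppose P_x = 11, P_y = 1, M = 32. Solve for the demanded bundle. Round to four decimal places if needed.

x* = 1.1901, y* = 18.9091

MU_x = 12/√x, MU_y = 1. Tangency: 12/√x = P_x/P_y.
Solve: √x = 12·P_y/P_x, so x*(P_x,P_y) = (12·P_y/P_x)², and y* = (M − P_x·x*)/P_y.
Plugging in: x* = (12·1/11)² = 1.1901, y* = 18.9091.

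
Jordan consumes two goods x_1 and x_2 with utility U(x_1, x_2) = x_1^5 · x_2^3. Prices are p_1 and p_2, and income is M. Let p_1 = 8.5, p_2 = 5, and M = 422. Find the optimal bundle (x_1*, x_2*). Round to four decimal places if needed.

The MRS is (5/3)·x_2/x_1. Set MRS = p_1/p_2.
So 5·p_2·x_2 = 3·p_1·x_1; combined with the budget, a share 0.625 of income goes to x_1.
Demand: x_1*(p_1,p_2,M) = 0.625·M/p_1 and x_2* = 0.375·M/p_2.
At p_1=8.5, p_2=5, M=422: x_1* = 0.625·422/8.5 = 31.0294, x_2* = 31.65.

x_1* = 31.0294, x_2* = 31.65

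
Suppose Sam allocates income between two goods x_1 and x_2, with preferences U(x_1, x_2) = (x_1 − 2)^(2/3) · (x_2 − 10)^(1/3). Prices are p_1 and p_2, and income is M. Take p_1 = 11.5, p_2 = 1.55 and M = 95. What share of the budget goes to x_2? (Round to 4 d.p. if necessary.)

This is Cobb-Douglas in (x_1−2, x_2−10): tangency gives 2/3·p_2·(x_2−10) = 1/3·p_1·(x_1−2).
Substituting into the budget: x_1* = 2 + 2/3·(M − 2·p_1 − 10·p_2)/p_1, and x_2* = 10 + 1/3·(…)/p_2.
Discretionary income = 95 − 2·11.5 − 10·1.55 = 56.5; x_1* = 2 + 2/3·56.5/11.5 = 5.2754; x_2* = 10 + 1/3·56.5/1.55 = 22.1505.
Expenditure on x_2: 1.55·22.1505 = 34.3333; share = 0.3614.

share on x_2 = 0.3614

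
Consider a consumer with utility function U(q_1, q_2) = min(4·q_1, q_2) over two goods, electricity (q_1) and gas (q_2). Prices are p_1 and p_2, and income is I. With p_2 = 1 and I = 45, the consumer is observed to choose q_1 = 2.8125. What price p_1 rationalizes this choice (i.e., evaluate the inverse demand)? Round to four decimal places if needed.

With perfect complements, no substitution: consume in ratio q_1:q_2 = 1:4.
Budget: p_1·q_1 + p_2·4·q_1 = I, so (p_1 + 4·p_2)·q_1 = I.
Demand: q_1*(p_1,p_2,I) = I/(p_1 + 4·p_2), q_2* = 4·I/(p_1 + 4·p_2).
Set q_1* = 2.8125 in the demand function and solve for p_1: p_1 = 12.

p_1 = 12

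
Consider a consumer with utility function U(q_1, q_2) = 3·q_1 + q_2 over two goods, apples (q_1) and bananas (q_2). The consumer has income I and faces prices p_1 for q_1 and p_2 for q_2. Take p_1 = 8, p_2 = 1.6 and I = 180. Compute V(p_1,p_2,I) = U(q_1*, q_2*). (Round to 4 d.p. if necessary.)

q_2 gives more utility per dollar, so spend all income on q_2: q_2* = I/p_2, q_1* = 0.
Numerically: q_1* = 0, q_2* = 112.5.
Utility at the optimum: U(0, 112.5) = 112.5.

V = 112.5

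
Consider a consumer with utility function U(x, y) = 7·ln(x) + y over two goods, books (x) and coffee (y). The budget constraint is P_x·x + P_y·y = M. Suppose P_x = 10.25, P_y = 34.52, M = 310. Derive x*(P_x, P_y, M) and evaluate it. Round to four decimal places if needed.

x* = 23.5746

So x*(P_x,P_y) = 7·P_y/P_x, independent of income; and y* = (M − 7·P_y)/P_y.
At the given prices: x* = 7·34.52/10.25 = 23.5746.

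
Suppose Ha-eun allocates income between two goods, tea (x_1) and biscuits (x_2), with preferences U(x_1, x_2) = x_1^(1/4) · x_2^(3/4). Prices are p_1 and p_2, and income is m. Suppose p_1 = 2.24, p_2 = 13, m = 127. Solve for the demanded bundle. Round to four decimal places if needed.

The MRS is (1/3)·x_2/x_1. Set MRS = p_1/p_2.
So 0.25·p_2·x_2 = 0.75·p_1·x_1; combined with the budget, a share 0.25 of income goes to x_1.
Demand: x_1*(p_1,p_2,m) = 0.25·m/p_1 and x_2* = 0.75·m/p_2.
At p_1=2.24, p_2=13, m=127: x_1* = 0.25·127/2.24 = 14.1741, x_2* = 7.3269.

x_1* = 14.1741, x_2* = 7.3269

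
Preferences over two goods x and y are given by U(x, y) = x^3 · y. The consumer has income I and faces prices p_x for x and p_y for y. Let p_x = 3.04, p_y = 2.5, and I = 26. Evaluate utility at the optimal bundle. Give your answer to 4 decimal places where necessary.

V = 686.209

The MRS is 3·y/x. Set MRS = p_x/p_y.
So 3·p_y·y = p_x·x; combined with the budget, a share 0.75 of income goes to x.
Demand: x*(p_x,p_y,I) = 0.75·I/p_x and y* = 0.25·I/p_y.
At p_x=3.04, p_y=2.5, I=26: x* = 0.75·26/3.04 = 6.4145, y* = 2.6.
Utility at the optimum: U(6.4145, 2.6) = 686.209.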